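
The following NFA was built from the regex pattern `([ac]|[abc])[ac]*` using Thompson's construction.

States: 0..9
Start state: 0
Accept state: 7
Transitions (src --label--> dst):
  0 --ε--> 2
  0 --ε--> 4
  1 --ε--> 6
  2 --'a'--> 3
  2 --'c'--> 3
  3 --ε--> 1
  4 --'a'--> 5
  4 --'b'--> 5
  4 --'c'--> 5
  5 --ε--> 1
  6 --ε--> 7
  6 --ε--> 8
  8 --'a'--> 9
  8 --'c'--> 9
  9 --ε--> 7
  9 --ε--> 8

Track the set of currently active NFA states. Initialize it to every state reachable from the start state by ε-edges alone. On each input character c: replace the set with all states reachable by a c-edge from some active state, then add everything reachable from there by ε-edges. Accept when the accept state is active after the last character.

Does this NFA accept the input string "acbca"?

S₀ = ε-closure({0}) = {0,2,4}
'a' @ 1: {1,3,5,6,7,8}  [accepting]
'c' @ 2: {7,8,9}  [accepting]
'b' @ 3: {}  — state set empty
rest 'ca' ignored (set empty)
end set {} — state 7 not in

Answer: REJECT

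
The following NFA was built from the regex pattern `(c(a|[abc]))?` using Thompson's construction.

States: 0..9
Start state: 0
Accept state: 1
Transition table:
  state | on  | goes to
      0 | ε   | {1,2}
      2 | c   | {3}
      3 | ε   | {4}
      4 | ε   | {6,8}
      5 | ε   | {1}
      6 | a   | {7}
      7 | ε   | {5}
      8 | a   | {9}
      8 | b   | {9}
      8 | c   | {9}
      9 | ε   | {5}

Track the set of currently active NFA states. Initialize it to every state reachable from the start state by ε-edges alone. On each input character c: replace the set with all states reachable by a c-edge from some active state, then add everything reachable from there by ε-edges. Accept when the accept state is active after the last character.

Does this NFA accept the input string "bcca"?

start: ε-closure({0}) = {0,1,2}
'b' @ 1: {}  — state set empty
rest 'cca' ignored (set empty)
final: {}; accept 1 not in set

Answer: REJECT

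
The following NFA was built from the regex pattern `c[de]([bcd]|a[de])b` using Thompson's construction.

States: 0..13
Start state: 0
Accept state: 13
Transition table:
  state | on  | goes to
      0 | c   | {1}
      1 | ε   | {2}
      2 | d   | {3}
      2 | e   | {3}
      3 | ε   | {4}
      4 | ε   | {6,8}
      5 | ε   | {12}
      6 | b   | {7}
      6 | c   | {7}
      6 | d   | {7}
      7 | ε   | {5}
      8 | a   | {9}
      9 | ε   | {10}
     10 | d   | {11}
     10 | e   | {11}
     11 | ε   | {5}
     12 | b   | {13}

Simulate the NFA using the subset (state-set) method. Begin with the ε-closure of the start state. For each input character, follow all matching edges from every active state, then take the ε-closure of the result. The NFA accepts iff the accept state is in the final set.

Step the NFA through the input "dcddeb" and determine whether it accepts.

start: ε-closure({0}) = {0}
'd' @ 1: {}  — dead — no transitions
rest 'cddeb' ignored (set empty)
after full input: {}  (accept=13 not in)

Answer: REJECT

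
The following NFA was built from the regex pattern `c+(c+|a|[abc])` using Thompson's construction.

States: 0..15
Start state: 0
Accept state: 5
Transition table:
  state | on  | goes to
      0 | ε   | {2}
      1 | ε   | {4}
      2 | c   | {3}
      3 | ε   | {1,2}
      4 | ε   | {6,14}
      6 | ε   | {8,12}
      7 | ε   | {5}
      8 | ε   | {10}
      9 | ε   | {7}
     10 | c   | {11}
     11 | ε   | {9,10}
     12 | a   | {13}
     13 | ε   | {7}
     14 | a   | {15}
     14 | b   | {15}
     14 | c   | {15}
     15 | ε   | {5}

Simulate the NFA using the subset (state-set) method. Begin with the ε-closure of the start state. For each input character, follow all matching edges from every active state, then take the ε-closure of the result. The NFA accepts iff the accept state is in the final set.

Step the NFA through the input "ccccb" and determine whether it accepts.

Answer: ACCEPT

Trace:
start: ε-closure({0}) = {0,2}
'c' @ 1: {1,2,3,4,6,8,10,12,14}
'c' @ 2: {1,2,3,4,5,6,7,8,9,10,11,12,14,15}  [accepting]
'c' @ 3: {1,2,3,4,5,6,7,8,9,10,11,12,14,15}  [accepting]
'c' @ 4: {1,2,3,4,5,6,7,8,9,10,11,12,14,15}  [accepting]
'b' @ 5: {5,15}  [accepting]
after full input: {5,15}  (accept=5 in)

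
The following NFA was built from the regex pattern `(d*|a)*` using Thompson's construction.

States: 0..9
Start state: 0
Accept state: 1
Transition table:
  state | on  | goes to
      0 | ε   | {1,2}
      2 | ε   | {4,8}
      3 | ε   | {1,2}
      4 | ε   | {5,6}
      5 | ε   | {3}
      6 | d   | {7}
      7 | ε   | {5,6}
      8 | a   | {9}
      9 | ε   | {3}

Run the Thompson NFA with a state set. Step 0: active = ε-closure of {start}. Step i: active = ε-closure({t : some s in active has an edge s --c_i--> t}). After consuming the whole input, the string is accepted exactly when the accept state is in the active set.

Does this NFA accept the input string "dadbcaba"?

S₀ = ε-closure({0}) = {0,1,2,3,4,5,6,8}
'd' @ 1: {1,2,3,4,5,6,7,8}  ✓accept
'a' @ 2: {1,2,3,4,5,6,8,9}  ✓accept
'd' @ 3: {1,2,3,4,5,6,7,8}  ✓accept
'b' @ 4: {}  — no active states
rest 'caba' ignored (set empty)
end set {} — state 1 not in

Answer: REJECT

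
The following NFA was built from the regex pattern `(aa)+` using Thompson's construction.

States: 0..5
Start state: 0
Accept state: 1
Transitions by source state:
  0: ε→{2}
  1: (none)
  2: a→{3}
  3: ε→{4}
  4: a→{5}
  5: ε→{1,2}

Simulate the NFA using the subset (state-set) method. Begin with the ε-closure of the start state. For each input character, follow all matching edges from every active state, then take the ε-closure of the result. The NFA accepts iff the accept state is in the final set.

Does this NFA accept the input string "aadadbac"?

S₀ = ε-closure({0}) = {0,2}
'a' @ 1: {3,4}
'a' @ 2: {1,2,5}  ✓accept
'd' @ 3: {}  — dead — no transitions
rest 'adbac' ignored (set empty)
final: {}; accept 1 not in set

Answer: REJECT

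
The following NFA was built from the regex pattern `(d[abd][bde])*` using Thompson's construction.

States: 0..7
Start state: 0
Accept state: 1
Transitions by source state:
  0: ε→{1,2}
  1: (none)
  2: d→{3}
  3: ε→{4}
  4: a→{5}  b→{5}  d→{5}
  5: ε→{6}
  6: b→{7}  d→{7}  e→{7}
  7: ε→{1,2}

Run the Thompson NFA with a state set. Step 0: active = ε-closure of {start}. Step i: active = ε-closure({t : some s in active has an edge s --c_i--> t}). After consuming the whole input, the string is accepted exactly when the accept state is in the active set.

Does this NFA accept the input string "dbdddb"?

initial (ε-close {0}): {0,1,2}
'd' @ 1: {3,4}
'b' @ 2: {5,6}
'd' @ 3: {1,2,7}  (accept∈set)
'd' @ 4: {3,4}
'd' @ 5: {5,6}
'b' @ 6: {1,2,7}  (accept∈set)
final: {1,2,7}; accept 1 in set

Answer: ACCEPT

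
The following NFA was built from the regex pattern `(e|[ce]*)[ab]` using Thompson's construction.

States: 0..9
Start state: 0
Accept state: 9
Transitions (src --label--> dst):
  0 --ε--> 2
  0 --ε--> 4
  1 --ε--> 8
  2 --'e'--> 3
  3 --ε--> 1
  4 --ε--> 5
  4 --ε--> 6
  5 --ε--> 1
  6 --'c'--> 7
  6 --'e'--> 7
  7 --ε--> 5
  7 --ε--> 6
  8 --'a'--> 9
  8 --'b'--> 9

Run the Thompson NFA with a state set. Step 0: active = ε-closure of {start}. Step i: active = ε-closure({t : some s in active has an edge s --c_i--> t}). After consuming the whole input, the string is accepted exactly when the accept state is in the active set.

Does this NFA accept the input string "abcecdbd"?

initial (ε-close {0}): {0,1,2,4,5,6,8}
'a' @ 1: {9}  (accept∈set)
'b' @ 2: {}  — state set empty
rest 'cecdbd' ignored (set empty)
end set {} — state 9 not in

Answer: REJECT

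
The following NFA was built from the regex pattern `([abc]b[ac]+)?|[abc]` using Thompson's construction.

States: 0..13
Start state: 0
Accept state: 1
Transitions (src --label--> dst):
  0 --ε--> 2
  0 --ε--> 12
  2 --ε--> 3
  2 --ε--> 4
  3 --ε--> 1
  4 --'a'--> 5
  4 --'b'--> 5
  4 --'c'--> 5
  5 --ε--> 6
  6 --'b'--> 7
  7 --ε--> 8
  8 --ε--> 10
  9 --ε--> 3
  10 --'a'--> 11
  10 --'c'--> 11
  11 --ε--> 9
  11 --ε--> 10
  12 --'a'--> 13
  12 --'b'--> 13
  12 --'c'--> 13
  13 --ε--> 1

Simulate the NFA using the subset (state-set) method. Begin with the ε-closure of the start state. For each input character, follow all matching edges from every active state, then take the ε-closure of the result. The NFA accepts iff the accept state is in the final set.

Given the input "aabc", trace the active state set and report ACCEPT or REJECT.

initial (ε-close {0}): {0,1,2,3,4,12}
'a' @ 1: {1,5,6,13}  (accept∈set)
'a' @ 2: {}  — state set empty
rest 'bc' ignored (set empty)
final: {}; accept 1 not in set

Answer: REJECT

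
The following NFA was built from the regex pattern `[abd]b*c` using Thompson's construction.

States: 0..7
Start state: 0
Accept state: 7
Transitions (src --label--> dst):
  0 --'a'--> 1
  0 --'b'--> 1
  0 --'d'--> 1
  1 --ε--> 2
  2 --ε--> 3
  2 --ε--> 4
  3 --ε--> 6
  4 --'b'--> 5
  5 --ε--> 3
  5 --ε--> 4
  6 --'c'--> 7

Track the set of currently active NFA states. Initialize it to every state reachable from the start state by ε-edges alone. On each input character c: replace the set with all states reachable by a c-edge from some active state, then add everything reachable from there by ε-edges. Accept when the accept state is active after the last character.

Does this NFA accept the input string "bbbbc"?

Answer: ACCEPT

Trace:
start: ε-closure({0}) = {0}
'b' @ 1: {1,2,3,4,6}
'b' @ 2: {3,4,5,6}
'b' @ 3: {3,4,5,6}
'b' @ 4: {3,4,5,6}
'c' @ 5: {7}  [accepting]
after full input: {7}  (accept=7 in)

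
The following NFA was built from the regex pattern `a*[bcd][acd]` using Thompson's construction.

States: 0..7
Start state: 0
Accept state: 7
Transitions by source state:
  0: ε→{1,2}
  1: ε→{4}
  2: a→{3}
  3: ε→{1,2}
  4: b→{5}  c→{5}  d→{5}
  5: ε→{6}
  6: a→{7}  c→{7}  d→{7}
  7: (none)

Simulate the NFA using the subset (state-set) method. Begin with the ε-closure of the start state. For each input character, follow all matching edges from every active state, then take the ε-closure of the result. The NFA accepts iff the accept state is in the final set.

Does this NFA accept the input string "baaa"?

Answer: REJECT

Steps:
S₀ = ε-closure({0}) = {0,1,2,4}
'b' @ 1: {5,6}
'a' @ 2: {7}  (accept∈set)
'a' @ 3: {}  — no active states
rest 'a' ignored (set empty)
end set {} — state 7 not in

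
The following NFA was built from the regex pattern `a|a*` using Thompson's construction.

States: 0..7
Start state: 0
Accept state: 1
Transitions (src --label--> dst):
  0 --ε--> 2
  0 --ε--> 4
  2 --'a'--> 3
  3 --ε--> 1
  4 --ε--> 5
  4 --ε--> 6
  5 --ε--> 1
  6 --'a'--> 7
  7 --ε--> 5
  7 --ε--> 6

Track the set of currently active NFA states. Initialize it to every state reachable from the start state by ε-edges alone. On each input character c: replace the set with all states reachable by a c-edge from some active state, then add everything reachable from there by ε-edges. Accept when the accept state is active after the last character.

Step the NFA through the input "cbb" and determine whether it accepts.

initial (ε-close {0}): {0,1,2,4,5,6}
'c' @ 1: {}  — no active states
rest 'bb' ignored (set empty)
after full input: {}  (accept=1 not in)

Answer: REJECT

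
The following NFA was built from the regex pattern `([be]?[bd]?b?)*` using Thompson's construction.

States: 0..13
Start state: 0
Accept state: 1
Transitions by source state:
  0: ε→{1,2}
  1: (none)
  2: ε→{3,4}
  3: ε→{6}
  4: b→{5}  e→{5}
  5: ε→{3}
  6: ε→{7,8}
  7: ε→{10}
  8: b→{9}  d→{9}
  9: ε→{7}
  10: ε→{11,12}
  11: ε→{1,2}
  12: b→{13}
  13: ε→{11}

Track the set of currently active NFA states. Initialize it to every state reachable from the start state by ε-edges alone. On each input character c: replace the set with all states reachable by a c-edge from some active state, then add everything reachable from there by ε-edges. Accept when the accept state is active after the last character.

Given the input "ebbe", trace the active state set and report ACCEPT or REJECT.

Answer: ACCEPT

Steps:
S₀ = ε-closure({0}) = {0,1,2,3,4,6,7,8,10,11,12}
'e' @ 1: {1,2,3,4,5,6,7,8,10,11,12}  ✓accept
'b' @ 2: {1,2,3,4,5,6,7,8,9,10,11,12,13}  ✓accept
'b' @ 3: {1,2,3,4,5,6,7,8,9,10,11,12,13}  ✓accept
'e' @ 4: {1,2,3,4,5,6,7,8,10,11,12}  ✓accept
after full input: {1,2,3,4,5,6,7,8,10,11,12}  (accept=1 in)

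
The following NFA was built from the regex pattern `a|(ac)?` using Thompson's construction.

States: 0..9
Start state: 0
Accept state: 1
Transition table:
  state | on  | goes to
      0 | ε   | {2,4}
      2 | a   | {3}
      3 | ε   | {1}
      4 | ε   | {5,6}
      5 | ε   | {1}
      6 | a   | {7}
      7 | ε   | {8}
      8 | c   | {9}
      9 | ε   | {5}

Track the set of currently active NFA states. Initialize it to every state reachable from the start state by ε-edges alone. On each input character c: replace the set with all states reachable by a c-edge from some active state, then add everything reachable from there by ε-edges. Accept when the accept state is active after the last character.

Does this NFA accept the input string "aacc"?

initial (ε-close {0}): {0,1,2,4,5,6}
'a' @ 1: {1,3,7,8}  ✓accept
'a' @ 2: {}  — state set empty
rest 'cc' ignored (set empty)
after full input: {}  (accept=1 not in)

Answer: REJECT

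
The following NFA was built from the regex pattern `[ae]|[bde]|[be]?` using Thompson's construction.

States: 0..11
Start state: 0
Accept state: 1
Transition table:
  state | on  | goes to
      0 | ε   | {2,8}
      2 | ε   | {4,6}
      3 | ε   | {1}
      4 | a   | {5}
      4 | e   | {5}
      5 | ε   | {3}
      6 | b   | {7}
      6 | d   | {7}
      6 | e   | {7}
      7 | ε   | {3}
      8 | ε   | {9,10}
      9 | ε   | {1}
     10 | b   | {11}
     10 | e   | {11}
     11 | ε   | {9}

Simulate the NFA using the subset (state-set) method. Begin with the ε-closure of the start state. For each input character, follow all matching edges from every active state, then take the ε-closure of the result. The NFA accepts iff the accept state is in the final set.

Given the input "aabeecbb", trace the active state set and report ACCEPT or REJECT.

Answer: REJECT

Trace:
S₀ = ε-closure({0}) = {0,1,2,4,6,8,9,10}
'a' @ 1: {1,3,5}  ✓accept
'a' @ 2: {}  — no active states
rest 'beecbb' ignored (set empty)
after full input: {}  (accept=1 not in)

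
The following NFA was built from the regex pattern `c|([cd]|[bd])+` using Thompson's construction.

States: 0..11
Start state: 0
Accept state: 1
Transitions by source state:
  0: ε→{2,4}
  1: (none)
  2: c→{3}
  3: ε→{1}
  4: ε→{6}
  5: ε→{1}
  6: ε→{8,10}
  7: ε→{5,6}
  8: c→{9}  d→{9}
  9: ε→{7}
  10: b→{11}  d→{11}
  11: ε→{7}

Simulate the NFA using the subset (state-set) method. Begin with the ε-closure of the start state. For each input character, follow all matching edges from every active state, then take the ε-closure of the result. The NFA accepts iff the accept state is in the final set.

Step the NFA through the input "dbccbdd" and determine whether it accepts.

Answer: ACCEPT

Steps:
S₀ = ε-closure({0}) = {0,2,4,6,8,10}
'd' @ 1: {1,5,6,7,8,9,10,11}  ✓accept
'b' @ 2: {1,5,6,7,8,10,11}  ✓accept
'c' @ 3: {1,5,6,7,8,9,10}  ✓accept
'c' @ 4: {1,5,6,7,8,9,10}  ✓accept
'b' @ 5: {1,5,6,7,8,10,11}  ✓accept
'd' @ 6: {1,5,6,7,8,9,10,11}  ✓accept
'd' @ 7: {1,5,6,7,8,9,10,11}  ✓accept
after full input: {1,5,6,7,8,9,10,11}  (accept=1 in)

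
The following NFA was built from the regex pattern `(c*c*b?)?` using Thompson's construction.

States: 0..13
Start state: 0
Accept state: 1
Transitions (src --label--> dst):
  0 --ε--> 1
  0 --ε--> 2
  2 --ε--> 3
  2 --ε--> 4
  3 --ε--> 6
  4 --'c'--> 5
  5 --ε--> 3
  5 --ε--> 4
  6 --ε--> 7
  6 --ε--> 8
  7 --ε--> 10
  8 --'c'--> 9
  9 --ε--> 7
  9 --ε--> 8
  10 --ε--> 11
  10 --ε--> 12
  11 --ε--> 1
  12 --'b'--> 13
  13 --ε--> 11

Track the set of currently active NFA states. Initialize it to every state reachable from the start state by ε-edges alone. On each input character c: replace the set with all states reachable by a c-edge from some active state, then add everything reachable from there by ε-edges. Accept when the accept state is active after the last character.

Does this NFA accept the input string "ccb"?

initial (ε-close {0}): {0,1,2,3,4,6,7,8,10,11,12}
'c' @ 1: {1,3,4,5,6,7,8,9,10,11,12}  (accept∈set)
'c' @ 2: {1,3,4,5,6,7,8,9,10,11,12}  (accept∈set)
'b' @ 3: {1,11,13}  (accept∈set)
final: {1,11,13}; accept 1 in set

Answer: ACCEPT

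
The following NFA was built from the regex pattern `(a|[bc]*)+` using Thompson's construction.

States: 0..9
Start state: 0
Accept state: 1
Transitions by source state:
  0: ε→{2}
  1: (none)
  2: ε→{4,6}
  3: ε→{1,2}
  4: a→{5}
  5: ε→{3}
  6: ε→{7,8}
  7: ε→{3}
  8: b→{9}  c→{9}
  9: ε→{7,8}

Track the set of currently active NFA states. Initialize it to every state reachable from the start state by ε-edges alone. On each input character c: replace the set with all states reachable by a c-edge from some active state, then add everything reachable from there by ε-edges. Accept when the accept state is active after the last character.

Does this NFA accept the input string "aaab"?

start: ε-closure({0}) = {0,1,2,3,4,6,7,8}
'a' @ 1: {1,2,3,4,5,6,7,8}  [accepting]
'a' @ 2: {1,2,3,4,5,6,7,8}  [accepting]
'a' @ 3: {1,2,3,4,5,6,7,8}  [accepting]
'b' @ 4: {1,2,3,4,6,7,8,9}  [accepting]
final: {1,2,3,4,6,7,8,9}; accept 1 in set

Answer: ACCEPT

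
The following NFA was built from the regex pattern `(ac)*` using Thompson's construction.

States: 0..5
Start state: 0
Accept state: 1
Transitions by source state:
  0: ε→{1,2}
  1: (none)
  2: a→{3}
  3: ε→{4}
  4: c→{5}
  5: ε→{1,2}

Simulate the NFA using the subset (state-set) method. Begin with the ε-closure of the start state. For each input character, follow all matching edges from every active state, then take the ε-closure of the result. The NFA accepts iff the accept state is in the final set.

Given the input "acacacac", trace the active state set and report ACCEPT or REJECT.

Answer: ACCEPT

Steps:
S₀ = ε-closure({0}) = {0,1,2}
'a' @ 1: {3,4}
'c' @ 2: {1,2,5}  ✓accept
'a' @ 3: {3,4}
'c' @ 4: {1,2,5}  ✓accept
'a' @ 5: {3,4}
'c' @ 6: {1,2,5}  ✓accept
'a' @ 7: {3,4}
'c' @ 8: {1,2,5}  ✓accept
after full input: {1,2,5}  (accept=1 in)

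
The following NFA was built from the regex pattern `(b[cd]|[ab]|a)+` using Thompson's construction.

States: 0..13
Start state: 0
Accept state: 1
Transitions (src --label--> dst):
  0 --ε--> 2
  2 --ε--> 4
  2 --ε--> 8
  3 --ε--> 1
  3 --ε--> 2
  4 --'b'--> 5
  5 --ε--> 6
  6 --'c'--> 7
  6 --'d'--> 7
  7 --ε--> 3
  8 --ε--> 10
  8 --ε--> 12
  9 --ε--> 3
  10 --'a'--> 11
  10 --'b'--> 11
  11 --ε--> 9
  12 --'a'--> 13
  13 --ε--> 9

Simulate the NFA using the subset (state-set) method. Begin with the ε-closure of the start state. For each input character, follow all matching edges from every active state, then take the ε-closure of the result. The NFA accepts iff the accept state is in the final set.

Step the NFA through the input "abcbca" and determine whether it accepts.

Answer: ACCEPT

Trace:
S₀ = ε-closure({0}) = {0,2,4,8,10,12}
'a' @ 1: {1,2,3,4,8,9,10,11,12,13}  (accept∈set)
'b' @ 2: {1,2,3,4,5,6,8,9,10,11,12}  (accept∈set)
'c' @ 3: {1,2,3,4,7,8,10,12}  (accept∈set)
'b' @ 4: {1,2,3,4,5,6,8,9,10,11,12}  (accept∈set)
'c' @ 5: {1,2,3,4,7,8,10,12}  (accept∈set)
'a' @ 6: {1,2,3,4,8,9,10,11,12,13}  (accept∈set)
after full input: {1,2,3,4,8,9,10,11,12,13}  (accept=1 in)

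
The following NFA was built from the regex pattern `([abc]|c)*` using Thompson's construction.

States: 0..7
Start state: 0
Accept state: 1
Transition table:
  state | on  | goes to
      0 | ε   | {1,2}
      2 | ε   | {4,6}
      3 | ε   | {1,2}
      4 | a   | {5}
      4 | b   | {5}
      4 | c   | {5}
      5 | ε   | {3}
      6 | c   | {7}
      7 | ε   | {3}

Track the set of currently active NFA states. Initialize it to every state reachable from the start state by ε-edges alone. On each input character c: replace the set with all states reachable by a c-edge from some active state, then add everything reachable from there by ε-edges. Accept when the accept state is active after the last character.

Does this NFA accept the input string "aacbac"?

Answer: ACCEPT

Derivation:
S₀ = ε-closure({0}) = {0,1,2,4,6}
'a' @ 1: {1,2,3,4,5,6}  (accept∈set)
'a' @ 2: {1,2,3,4,5,6}  (accept∈set)
'c' @ 3: {1,2,3,4,5,6,7}  (accept∈set)
'b' @ 4: {1,2,3,4,5,6}  (accept∈set)
'a' @ 5: {1,2,3,4,5,6}  (accept∈set)
'c' @ 6: {1,2,3,4,5,6,7}  (accept∈set)
final: {1,2,3,4,5,6,7}; accept 1 in set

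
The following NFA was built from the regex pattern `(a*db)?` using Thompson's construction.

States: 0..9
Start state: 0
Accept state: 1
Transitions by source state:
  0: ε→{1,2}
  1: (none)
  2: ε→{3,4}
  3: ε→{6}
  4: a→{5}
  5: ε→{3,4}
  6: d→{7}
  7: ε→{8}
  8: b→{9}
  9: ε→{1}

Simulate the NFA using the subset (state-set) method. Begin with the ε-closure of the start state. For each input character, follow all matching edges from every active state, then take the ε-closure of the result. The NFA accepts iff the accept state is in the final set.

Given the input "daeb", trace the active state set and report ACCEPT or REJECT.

Answer: REJECT

Steps:
initial (ε-close {0}): {0,1,2,3,4,6}
'd' @ 1: {7,8}
'a' @ 2: {}  — no active states
rest 'eb' ignored (set empty)
after full input: {}  (accept=1 not in)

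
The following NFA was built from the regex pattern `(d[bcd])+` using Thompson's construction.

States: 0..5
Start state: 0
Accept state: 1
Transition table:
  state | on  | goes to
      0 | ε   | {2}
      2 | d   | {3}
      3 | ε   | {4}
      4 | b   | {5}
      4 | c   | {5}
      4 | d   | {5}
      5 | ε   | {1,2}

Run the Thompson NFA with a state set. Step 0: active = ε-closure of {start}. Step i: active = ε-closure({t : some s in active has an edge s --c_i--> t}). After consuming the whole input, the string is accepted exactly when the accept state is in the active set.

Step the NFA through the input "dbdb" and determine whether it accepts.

Answer: ACCEPT

Trace:
initial (ε-close {0}): {0,2}
'd' @ 1: {3,4}
'b' @ 2: {1,2,5}  (accept∈set)
'd' @ 3: {3,4}
'b' @ 4: {1,2,5}  (accept∈set)
final: {1,2,5}; accept 1 in set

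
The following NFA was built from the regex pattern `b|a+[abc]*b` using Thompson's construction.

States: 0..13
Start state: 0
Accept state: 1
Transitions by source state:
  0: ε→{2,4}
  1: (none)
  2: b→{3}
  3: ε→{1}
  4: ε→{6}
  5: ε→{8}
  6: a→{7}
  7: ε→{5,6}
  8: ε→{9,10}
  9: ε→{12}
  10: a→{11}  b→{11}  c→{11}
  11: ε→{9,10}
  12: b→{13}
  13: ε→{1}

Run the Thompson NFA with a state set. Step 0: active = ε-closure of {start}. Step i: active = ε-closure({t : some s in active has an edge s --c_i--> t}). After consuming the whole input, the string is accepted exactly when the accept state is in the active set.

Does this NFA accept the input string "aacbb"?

start: ε-closure({0}) = {0,2,4,6}
'a' @ 1: {5,6,7,8,9,10,12}
'a' @ 2: {5,6,7,8,9,10,11,12}
'c' @ 3: {9,10,11,12}
'b' @ 4: {1,9,10,11,12,13}  [accepting]
'b' @ 5: {1,9,10,11,12,13}  [accepting]
end set {1,9,10,11,12,13} — state 1 in

Answer: ACCEPT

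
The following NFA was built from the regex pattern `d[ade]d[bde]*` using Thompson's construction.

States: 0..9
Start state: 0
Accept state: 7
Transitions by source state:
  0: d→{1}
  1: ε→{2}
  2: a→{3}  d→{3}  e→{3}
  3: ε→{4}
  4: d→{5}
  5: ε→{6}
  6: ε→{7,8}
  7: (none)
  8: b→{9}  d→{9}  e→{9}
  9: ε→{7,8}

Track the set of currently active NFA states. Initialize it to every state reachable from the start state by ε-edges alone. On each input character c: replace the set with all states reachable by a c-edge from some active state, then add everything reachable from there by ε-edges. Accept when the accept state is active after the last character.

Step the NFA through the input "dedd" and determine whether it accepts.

Answer: ACCEPT

Derivation:
start: ε-closure({0}) = {0}
'd' @ 1: {1,2}
'e' @ 2: {3,4}
'd' @ 3: {5,6,7,8}  ✓accept
'd' @ 4: {7,8,9}  ✓accept
after full input: {7,8,9}  (accept=7 in)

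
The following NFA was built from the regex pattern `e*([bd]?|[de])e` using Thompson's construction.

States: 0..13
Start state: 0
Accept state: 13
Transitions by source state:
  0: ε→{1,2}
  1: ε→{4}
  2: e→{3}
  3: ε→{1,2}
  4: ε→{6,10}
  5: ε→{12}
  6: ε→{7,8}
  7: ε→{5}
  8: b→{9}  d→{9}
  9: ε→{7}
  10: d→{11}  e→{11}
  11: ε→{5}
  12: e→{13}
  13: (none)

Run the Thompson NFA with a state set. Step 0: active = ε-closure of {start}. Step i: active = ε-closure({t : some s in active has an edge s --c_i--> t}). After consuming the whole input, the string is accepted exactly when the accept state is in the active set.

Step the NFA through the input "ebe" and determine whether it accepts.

Answer: ACCEPT

Trace:
start: ε-closure({0}) = {0,1,2,4,5,6,7,8,10,12}
'e' @ 1: {1,2,3,4,5,6,7,8,10,11,12,13}  (accept∈set)
'b' @ 2: {5,7,9,12}
'e' @ 3: {13}  (accept∈set)
after full input: {13}  (accept=13 in)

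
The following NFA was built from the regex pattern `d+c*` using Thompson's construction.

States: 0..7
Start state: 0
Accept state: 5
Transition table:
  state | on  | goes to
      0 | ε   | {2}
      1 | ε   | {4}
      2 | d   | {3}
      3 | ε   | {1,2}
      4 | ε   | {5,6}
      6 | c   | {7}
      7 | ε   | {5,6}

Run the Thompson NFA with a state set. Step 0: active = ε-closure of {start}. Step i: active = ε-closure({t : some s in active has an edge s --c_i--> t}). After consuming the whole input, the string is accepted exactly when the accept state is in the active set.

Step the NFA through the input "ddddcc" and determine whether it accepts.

initial (ε-close {0}): {0,2}
'd' @ 1: {1,2,3,4,5,6}  [accepting]
'd' @ 2: {1,2,3,4,5,6}  [accepting]
'd' @ 3: {1,2,3,4,5,6}  [accepting]
'd' @ 4: {1,2,3,4,5,6}  [accepting]
'c' @ 5: {5,6,7}  [accepting]
'c' @ 6: {5,6,7}  [accepting]
end set {5,6,7} — state 5 in

Answer: ACCEPT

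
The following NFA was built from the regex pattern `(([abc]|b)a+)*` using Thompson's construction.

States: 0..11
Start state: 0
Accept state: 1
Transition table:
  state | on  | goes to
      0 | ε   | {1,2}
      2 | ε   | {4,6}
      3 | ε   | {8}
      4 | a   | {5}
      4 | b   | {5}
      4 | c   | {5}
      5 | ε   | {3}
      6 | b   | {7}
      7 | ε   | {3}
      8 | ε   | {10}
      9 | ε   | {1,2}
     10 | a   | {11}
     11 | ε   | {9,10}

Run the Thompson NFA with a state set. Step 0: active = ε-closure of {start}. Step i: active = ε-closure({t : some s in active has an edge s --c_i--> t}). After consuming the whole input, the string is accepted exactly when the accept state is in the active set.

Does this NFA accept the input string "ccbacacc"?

S₀ = ε-closure({0}) = {0,1,2,4,6}
'c' @ 1: {3,5,8,10}
'c' @ 2: {}  — dead — no transitions
rest 'bacacc' ignored (set empty)
final: {}; accept 1 not in set

Answer: REJECT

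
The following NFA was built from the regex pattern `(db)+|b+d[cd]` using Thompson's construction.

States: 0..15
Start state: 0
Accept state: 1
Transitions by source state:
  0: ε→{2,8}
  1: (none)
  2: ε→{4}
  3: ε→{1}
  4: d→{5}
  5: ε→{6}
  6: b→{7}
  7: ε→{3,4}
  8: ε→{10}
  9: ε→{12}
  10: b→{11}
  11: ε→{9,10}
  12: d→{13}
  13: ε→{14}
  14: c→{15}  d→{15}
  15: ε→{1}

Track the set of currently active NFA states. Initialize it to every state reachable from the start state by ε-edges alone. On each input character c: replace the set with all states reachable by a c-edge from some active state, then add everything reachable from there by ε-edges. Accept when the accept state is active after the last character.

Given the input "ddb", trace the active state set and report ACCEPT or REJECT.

start: ε-closure({0}) = {0,2,4,8,10}
'd' @ 1: {5,6}
'd' @ 2: {}  — dead — no transitions
rest 'b' ignored (set empty)
end set {} — state 1 not in

Answer: REJECT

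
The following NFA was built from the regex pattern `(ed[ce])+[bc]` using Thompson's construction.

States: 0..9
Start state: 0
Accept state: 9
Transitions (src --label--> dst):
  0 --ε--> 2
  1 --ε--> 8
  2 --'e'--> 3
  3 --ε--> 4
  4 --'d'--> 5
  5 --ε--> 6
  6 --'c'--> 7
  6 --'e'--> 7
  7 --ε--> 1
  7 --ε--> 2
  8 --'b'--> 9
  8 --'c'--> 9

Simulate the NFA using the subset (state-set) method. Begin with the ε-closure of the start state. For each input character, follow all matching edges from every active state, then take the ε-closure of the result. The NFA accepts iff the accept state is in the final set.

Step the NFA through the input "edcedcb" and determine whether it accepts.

Answer: ACCEPT

Steps:
initial (ε-close {0}): {0,2}
'e' @ 1: {3,4}
'd' @ 2: {5,6}
'c' @ 3: {1,2,7,8}
'e' @ 4: {3,4}
'd' @ 5: {5,6}
'c' @ 6: {1,2,7,8}
'b' @ 7: {9}  [accepting]
final: {9}; accept 9 in set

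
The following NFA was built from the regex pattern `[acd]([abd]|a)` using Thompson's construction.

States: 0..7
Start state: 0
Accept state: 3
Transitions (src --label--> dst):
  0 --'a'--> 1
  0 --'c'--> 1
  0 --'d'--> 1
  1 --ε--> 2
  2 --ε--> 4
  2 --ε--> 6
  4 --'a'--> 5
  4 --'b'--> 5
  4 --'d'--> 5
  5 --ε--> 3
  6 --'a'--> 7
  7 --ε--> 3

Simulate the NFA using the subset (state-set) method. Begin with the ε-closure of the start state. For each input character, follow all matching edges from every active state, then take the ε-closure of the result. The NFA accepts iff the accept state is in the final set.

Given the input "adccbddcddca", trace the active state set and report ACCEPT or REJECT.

start: ε-closure({0}) = {0}
'a' @ 1: {1,2,4,6}
'd' @ 2: {3,5}  (accept∈set)
'c' @ 3: {}  — no active states
rest 'cbddcddca' ignored (set empty)
final: {}; accept 3 not in set

Answer: REJECT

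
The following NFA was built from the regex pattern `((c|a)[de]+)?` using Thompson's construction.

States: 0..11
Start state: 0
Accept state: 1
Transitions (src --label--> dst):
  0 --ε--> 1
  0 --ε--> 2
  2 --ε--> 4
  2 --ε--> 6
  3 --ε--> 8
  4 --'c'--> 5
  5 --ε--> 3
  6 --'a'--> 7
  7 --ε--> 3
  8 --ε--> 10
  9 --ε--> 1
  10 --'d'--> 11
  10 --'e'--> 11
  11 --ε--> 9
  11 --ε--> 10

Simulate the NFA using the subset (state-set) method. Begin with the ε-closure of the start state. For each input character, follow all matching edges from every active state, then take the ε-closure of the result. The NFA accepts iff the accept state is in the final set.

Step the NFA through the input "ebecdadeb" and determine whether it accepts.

start: ε-closure({0}) = {0,1,2,4,6}
'e' @ 1: {}  — no active states
rest 'becdadeb' ignored (set empty)
after full input: {}  (accept=1 not in)

Answer: REJECT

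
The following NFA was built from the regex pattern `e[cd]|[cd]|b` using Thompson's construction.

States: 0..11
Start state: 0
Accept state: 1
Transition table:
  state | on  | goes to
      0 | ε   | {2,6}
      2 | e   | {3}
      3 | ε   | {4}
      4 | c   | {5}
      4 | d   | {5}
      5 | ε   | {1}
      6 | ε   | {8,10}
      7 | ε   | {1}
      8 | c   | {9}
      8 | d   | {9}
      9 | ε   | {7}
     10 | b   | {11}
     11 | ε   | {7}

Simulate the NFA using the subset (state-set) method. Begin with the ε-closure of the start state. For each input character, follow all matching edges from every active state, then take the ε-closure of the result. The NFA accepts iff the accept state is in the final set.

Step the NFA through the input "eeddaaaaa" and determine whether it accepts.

Answer: REJECT

Trace:
start: ε-closure({0}) = {0,2,6,8,10}
'e' @ 1: {3,4}
'e' @ 2: {}  — dead — no transitions
rest 'ddaaaaa' ignored (set empty)
end set {} — state 1 not in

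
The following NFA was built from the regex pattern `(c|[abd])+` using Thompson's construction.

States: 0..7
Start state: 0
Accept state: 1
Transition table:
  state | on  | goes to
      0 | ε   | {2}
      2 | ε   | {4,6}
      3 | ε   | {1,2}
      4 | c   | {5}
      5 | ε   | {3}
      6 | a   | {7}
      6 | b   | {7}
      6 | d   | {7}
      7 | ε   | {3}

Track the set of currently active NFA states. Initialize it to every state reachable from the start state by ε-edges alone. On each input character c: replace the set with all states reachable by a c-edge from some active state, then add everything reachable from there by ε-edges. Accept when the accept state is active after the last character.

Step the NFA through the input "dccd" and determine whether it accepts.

Answer: ACCEPT

Trace:
S₀ = ε-closure({0}) = {0,2,4,6}
'd' @ 1: {1,2,3,4,6,7}  ✓accept
'c' @ 2: {1,2,3,4,5,6}  ✓accept
'c' @ 3: {1,2,3,4,5,6}  ✓accept
'd' @ 4: {1,2,3,4,6,7}  ✓accept
final: {1,2,3,4,6,7}; accept 1 in set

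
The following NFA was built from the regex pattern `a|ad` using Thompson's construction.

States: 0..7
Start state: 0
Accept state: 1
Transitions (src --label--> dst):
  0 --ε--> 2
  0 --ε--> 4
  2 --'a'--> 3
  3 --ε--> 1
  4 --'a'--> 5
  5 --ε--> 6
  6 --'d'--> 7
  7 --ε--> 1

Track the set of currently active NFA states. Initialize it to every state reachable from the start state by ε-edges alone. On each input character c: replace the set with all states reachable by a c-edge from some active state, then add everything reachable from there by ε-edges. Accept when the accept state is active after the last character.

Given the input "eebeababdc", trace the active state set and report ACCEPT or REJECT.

S₀ = ε-closure({0}) = {0,2,4}
'e' @ 1: {}  — dead — no transitions
rest 'ebeababdc' ignored (set empty)
after full input: {}  (accept=1 not in)

Answer: REJECT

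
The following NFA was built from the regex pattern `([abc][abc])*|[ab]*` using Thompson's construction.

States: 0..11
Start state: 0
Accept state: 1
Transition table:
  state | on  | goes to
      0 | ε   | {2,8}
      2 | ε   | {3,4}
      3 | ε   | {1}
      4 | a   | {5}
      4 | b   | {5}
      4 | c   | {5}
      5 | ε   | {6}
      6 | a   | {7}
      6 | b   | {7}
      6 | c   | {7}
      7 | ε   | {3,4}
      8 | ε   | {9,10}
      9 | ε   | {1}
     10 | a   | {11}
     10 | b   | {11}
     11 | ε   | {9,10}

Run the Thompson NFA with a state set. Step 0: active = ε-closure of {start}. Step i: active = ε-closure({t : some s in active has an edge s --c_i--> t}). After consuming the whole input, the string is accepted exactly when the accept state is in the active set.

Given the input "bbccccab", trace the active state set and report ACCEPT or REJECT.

initial (ε-close {0}): {0,1,2,3,4,8,9,10}
'b' @ 1: {1,5,6,9,10,11}  ✓accept
'b' @ 2: {1,3,4,7,9,10,11}  ✓accept
'c' @ 3: {5,6}
'c' @ 4: {1,3,4,7}  ✓accept
'c' @ 5: {5,6}
'c' @ 6: {1,3,4,7}  ✓accept
'a' @ 7: {5,6}
'b' @ 8: {1,3,4,7}  ✓accept
after full input: {1,3,4,7}  (accept=1 in)

Answer: ACCEPT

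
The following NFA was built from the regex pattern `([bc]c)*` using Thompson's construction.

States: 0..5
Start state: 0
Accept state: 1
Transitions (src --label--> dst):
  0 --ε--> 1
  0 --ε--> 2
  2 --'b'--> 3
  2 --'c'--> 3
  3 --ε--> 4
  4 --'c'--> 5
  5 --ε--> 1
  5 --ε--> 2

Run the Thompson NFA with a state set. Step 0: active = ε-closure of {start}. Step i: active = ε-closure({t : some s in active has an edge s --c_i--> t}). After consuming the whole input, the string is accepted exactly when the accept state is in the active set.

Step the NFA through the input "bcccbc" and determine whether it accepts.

S₀ = ε-closure({0}) = {0,1,2}
'b' @ 1: {3,4}
'c' @ 2: {1,2,5}  (accept∈set)
'c' @ 3: {3,4}
'c' @ 4: {1,2,5}  (accept∈set)
'b' @ 5: {3,4}
'c' @ 6: {1,2,5}  (accept∈set)
final: {1,2,5}; accept 1 in set

Answer: ACCEPT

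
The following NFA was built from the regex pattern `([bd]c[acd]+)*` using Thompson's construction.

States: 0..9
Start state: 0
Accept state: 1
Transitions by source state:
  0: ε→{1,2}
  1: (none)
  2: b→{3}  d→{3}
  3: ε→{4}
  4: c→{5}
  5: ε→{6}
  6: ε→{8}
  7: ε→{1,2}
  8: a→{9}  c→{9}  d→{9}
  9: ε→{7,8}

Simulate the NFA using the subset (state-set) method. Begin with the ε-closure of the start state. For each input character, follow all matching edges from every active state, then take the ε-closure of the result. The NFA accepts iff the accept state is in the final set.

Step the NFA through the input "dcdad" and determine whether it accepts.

S₀ = ε-closure({0}) = {0,1,2}
'd' @ 1: {3,4}
'c' @ 2: {5,6,8}
'd' @ 3: {1,2,7,8,9}  [accepting]
'a' @ 4: {1,2,7,8,9}  [accepting]
'd' @ 5: {1,2,3,4,7,8,9}  [accepting]
final: {1,2,3,4,7,8,9}; accept 1 in set

Answer: ACCEPT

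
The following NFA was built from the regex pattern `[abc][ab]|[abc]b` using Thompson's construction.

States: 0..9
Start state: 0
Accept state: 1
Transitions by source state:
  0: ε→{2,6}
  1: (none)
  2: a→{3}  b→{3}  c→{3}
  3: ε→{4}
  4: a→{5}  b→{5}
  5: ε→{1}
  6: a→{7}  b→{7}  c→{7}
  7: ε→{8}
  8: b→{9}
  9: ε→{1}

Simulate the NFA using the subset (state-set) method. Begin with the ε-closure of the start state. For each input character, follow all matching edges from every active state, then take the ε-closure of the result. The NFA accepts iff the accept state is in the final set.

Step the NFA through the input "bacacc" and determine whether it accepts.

Answer: REJECT

Steps:
initial (ε-close {0}): {0,2,6}
'b' @ 1: {3,4,7,8}
'a' @ 2: {1,5}  ✓accept
'c' @ 3: {}  — dead — no transitions
rest 'acc' ignored (set empty)
after full input: {}  (accept=1 not in)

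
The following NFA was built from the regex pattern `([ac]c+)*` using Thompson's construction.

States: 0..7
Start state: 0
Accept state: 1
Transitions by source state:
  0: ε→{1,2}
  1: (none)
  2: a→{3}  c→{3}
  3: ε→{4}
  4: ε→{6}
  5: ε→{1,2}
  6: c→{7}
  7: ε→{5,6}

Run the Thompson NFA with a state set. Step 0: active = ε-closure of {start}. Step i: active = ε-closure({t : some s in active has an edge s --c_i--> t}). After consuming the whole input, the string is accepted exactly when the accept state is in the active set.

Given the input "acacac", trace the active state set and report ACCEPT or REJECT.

Answer: ACCEPT

Steps:
start: ε-closure({0}) = {0,1,2}
'a' @ 1: {3,4,6}
'c' @ 2: {1,2,5,6,7}  ✓accept
'a' @ 3: {3,4,6}
'c' @ 4: {1,2,5,6,7}  ✓accept
'a' @ 5: {3,4,6}
'c' @ 6: {1,2,5,6,7}  ✓accept
after full input: {1,2,5,6,7}  (accept=1 in)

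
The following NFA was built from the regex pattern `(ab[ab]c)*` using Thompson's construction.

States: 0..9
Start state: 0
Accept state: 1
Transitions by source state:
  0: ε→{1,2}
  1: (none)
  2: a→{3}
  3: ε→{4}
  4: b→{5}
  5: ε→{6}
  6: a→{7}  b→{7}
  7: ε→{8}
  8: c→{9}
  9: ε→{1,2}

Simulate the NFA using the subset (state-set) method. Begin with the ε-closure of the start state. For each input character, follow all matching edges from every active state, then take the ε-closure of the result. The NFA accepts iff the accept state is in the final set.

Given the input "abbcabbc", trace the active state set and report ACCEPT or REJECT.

S₀ = ε-closure({0}) = {0,1,2}
'a' @ 1: {3,4}
'b' @ 2: {5,6}
'b' @ 3: {7,8}
'c' @ 4: {1,2,9}  ✓accept
'a' @ 5: {3,4}
'b' @ 6: {5,6}
'b' @ 7: {7,8}
'c' @ 8: {1,2,9}  ✓accept
end set {1,2,9} — state 1 in

Answer: ACCEPT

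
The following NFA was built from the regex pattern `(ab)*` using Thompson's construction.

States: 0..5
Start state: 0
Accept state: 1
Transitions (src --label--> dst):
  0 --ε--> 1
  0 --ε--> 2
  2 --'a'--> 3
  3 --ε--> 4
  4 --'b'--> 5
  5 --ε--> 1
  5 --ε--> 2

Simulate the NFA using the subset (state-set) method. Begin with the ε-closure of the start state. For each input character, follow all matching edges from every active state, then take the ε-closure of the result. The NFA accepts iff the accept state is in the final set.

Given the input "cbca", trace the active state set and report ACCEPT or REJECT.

Answer: REJECT

Steps:
initial (ε-close {0}): {0,1,2}
'c' @ 1: {}  — dead — no transitions
rest 'bca' ignored (set empty)
after full input: {}  (accept=1 not in)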